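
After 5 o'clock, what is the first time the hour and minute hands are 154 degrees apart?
At t minutes past 5:00, the hour hand is at 30 x 5 + 0.5t degrees and the minute hand is at 6t degrees.
The smaller angle between them is 154 degrees when |30H - 5.5t| = 154 or |30H - 5.5t| = 206.
With H = 5, solve 30 x 5 - 5.5t = +/- target for each target:
  t = (30 x 5 - 154) / 5.5 = -0.73 (outside (0, 60))
  t = (30 x 5 + 154) / 5.5 = 55.27
  t = (30 x 5 - 206) / 5.5 = -10.18 (outside (0, 60))
  t = (30 x 5 + 206) / 5.5 = 64.73 (outside (0, 60))
Valid solutions in (0, 60): {55.27} minutes.
The first occurrence is t = 55.27 minutes.
The hands form a 154-degree angle at 55.27 minutes past 5:00.

Final answer: 55.27 minutes past 5:00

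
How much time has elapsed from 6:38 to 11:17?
From 6:38 to 11:17:
(11 x 60 + 17) - (6 x 60 + 38) = 677 - 398 = 279 minutes
= 4 hours and 39 minutes

Final answer: 4 hours and 39 minutes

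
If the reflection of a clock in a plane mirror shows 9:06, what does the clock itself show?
Reflection across the vertical (12-6) axis maps a hand at angle A degrees to (360 - A) degrees, which sends a reading of T minutes past 12:00 to (720 - T) minutes past 12:00.
Mirror reads 9:06 = 546 minutes past 12:00.
Actual time: (720 - 546) mod 720 = 174 minutes = 2:54.

Final answer: 2:54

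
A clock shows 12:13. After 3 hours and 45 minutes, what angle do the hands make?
First find the time 3 hours and 45 minutes after 12:13.
Total minutes: 12 x 60 + 13 + 3 x 60 + 45 = 958.
958 mod 720 = 238 minutes = 3:58.
Now compute the angle at 3:58:
Hour hand: 3 x 30 + 58 x 0.5 = 119 degrees
Minute hand: 58 x 6 = 348 degrees
Difference: |119 - 348| = 229 degrees
Smaller angle: 360 - 229 = 131 degrees

Final answer: 131 degrees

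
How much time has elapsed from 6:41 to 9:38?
From 6:41 to 9:38:
(9 x 60 + 38) - (6 x 60 + 41) = 578 - 401 = 177 minutes
= 2 hours and 57 minutes

Final answer: 2 hours and 57 minutes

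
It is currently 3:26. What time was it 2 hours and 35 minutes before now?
Starting time: 3:26 = 206 total minutes past 12:00
Subtracting: 2 hours and 35 minutes = 155 minutes
206 - 155 = 51 minutes
= 51 minutes past 12:00 = 12:51

Final answer: 12:51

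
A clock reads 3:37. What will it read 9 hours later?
Starting time: 3:37
Adding 0 minutes to 37 minutes: 37 + 0 = 37 minutes
Adding 9 hours: 3 + 9 = 12
Final time: 12:37

Final answer: 12:37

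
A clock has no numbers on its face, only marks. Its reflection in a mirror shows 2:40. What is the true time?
Reflection across the vertical (12-6) axis maps a hand at angle A degrees to (360 - A) degrees, which sends a reading of T minutes past 12:00 to (720 - T) minutes past 12:00.
Mirror reads 2:40 = 160 minutes past 12:00.
Actual time: (720 - 160) mod 720 = 560 minutes = 9:20.

Final answer: 9:20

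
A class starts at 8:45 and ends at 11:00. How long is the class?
From 8:45 to 11:00:
(11 x 60 + 0) - (8 x 60 + 45) = 660 - 525 = 135 minutes
= 2 hours and 15 minutes

Final answer: 2 hours and 15 minutes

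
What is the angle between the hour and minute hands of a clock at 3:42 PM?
Hour hand position: 3 x 30 + 42 x 0.5 = 111 degrees
Minute hand position: 42 x 6 = 252 degrees
Difference: |111 - 252| = 141 degrees
The angle between the hands is 141 degrees

Final answer: 141 degrees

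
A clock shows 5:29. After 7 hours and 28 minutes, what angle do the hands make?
First find the time 7 hours and 28 minutes after 5:29.
Total minutes: 5 x 60 + 29 + 7 x 60 + 28 = 777.
777 mod 720 = 57 minutes = 12:57.
Now compute the angle at 12:57:
Hour hand: 0 x 30 + 57 x 0.5 = 28.5 degrees
Minute hand: 57 x 6 = 342 degrees
Difference: |28.5 - 342| = 313.5 degrees
Smaller angle: 360 - 313.5 = 46.5 degrees

Final answer: 46.5 degrees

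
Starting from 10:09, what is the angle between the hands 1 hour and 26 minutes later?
First find the time 1 hour and 26 minutes after 10:09.
Total minutes: 10 x 60 + 9 + 1 x 60 + 26 = 695.
695 mod 720 = 695 minutes = 11:35.
Now compute the angle at 11:35:
Hour hand: 11 x 30 + 35 x 0.5 = 347.5 degrees
Minute hand: 35 x 6 = 210 degrees
Difference: |347.5 - 210| = 137.5 degrees
The angle is 137.5 degrees

Final answer: 137.5 degrees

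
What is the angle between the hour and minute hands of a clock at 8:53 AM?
Hour hand position: 8 x 30 + 53 x 0.5 = 266.5 degrees
Minute hand position: 53 x 6 = 318 degrees
Difference: |266.5 - 318| = 51.5 degrees
The angle between the hands is 51.5 degrees

Final answer: 51.5 degrees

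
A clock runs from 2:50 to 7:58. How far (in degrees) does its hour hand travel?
The hour hand moves 0.5 degrees per minute.
Time elapsed: 7:58 - 2:50 = 308 minutes
Angular displacement: 308 x 0.5 = 154 degrees

Final answer: 154 degrees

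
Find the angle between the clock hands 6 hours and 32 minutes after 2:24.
First find the time 6 hours and 32 minutes after 2:24.
Total minutes: 2 x 60 + 24 + 6 x 60 + 32 = 536.
536 mod 720 = 536 minutes = 8:56.
Now compute the angle at 8:56:
Hour hand: 8 x 30 + 56 x 0.5 = 268 degrees
Minute hand: 56 x 6 = 336 degrees
Difference: |268 - 336| = 68 degrees
The angle is 68 degrees

Final answer: 68 degrees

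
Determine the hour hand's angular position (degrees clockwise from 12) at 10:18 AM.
The hour hand moves 30 degrees per hour and 0.5 degrees per minute.
At 10:18: (10) x 30 + 18 x 0.5 = 300 + 9 = 309 degrees

Final answer: 309 degrees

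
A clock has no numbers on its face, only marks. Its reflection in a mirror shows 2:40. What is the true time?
Reflection across the vertical (12-6) axis maps a hand at angle A degrees to (360 - A) degrees, which sends a reading of T minutes past 12:00 to (720 - T) minutes past 12:00.
Mirror reads 2:40 = 160 minutes past 12:00.
Actual time: (720 - 160) mod 720 = 560 minutes = 9:20.

Final answer: 9:20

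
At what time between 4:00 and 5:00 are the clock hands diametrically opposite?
For hands to be 180 degrees apart: |30H - 5.5t| = 180
With H = 4: t = (30 x 4 + 180)/5.5 = 54.55 or t = (30 x 4 - 180)/5.5 = -10.91
First valid solution (0 < t < 60): t = 54.55 minutes
The hands are opposite at 54.55 minutes past 4:00.

Final answer: 54.55 minutes past 4:00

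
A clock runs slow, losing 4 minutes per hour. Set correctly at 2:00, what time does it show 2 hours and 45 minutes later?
For every 60 true minutes, the faulty clock advances 60 - 4 = 56 minutes.
True elapsed: 2 hours and 45 minutes = 165 minutes.
Faulty clock advances: 165 x 56/60 = 154 minutes (drift: 11 minutes behind).
Shown time: 2:00 + 154 minutes = 4:34.

Final answer: 4:34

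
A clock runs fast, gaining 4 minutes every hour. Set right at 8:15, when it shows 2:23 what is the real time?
For every 60 true minutes, the faulty clock advances 64 minutes, so 1 faulty-clock minute corresponds to 60/64 true minutes.
From 8:15 to 2:23 on the faulty dial is 368 minutes.
True elapsed: 368 x 60/64 = 345 minutes = 5 hours and 45 minutes.
True time: 8:15 + 5 hours and 45 minutes = 2:00.

Final answer: 2:00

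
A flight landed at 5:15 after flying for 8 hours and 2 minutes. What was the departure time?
Starting time: 5:15 = 315 total minutes past 12:00
Subtracting: 8 hours and 2 minutes = 482 minutes
315 - 482 = -167 (negative, add 12 hours = 720) = 553 minutes
= 9 hours and 13 minutes past 12:00 = 9:13

Final answer: 9:13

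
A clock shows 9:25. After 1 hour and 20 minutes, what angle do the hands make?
First find the time 1 hour and 20 minutes after 9:25.
Total minutes: 9 x 60 + 25 + 1 x 60 + 20 = 645.
645 mod 720 = 645 minutes = 10:45.
Now compute the angle at 10:45:
Hour hand: 10 x 30 + 45 x 0.5 = 322.5 degrees
Minute hand: 45 x 6 = 270 degrees
Difference: |322.5 - 270| = 52.5 degrees
The angle is 52.5 degrees

Final answer: 52.5 degrees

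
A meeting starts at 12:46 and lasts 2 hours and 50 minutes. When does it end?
Starting time: 12:46
Adding 50 minutes to 46 minutes: 46 + 50 = 96 minutes = 1 hour and 36 minutes
Adding 2 hours: 12 + 2 + 1 (carry) = 15 - 12 = 3
Final time: 3:36

Final answer: 3:36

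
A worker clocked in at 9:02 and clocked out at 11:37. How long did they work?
From 9:02 to 11:37:
(11 x 60 + 37) - (9 x 60 + 2) = 697 - 542 = 155 minutes
= 2 hours and 35 minutes

Final answer: 2 hours and 35 minutes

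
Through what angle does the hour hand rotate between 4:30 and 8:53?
The hour hand moves 0.5 degrees per minute.
Time elapsed: 8:53 - 4:30 = 263 minutes
Angular displacement: 263 x 0.5 = 131.5 degrees

Final answer: 131.5 degrees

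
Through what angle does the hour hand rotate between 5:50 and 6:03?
The hour hand moves 0.5 degrees per minute.
Time elapsed: 6:03 - 5:50 = 13 minutes
Angular displacement: 13 x 0.5 = 6.5 degrees

Final answer: 6.5 degrees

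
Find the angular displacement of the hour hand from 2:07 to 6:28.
The hour hand moves 0.5 degrees per minute.
Time elapsed: 6:28 - 2:07 = 261 minutes
Angular displacement: 261 x 0.5 = 130.5 degrees

Final answer: 130.5 degrees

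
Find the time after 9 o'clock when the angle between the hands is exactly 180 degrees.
For hands to be 180 degrees apart: |30H - 5.5t| = 180
With H = 9: t = (30 x 9 + 180)/5.5 = 81.82 or t = (30 x 9 - 180)/5.5 = 16.36
First valid solution (0 < t < 60): t = 16.36 minutes
The hands are opposite at 16.36 minutes past 9:00.

Final answer: 16.36 minutes past 9:00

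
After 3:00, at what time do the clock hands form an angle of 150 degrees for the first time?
At t minutes past 3:00, the hour hand is at 30 x 3 + 0.5t degrees and the minute hand is at 6t degrees.
The smaller angle between them is 150 degrees when |30H - 5.5t| = 150 or |30H - 5.5t| = 210.
With H = 3, solve 30 x 3 - 5.5t = +/- target for each target:
  t = (30 x 3 - 150) / 5.5 = -10.91 (outside (0, 60))
  t = (30 x 3 + 150) / 5.5 = 43.64
  t = (30 x 3 - 210) / 5.5 = -21.82 (outside (0, 60))
  t = (30 x 3 + 210) / 5.5 = 54.55
Valid solutions in (0, 60): {43.64, 54.55} minutes.
The first occurrence is t = 43.64 minutes.
The hands form a 150-degree angle at 43.64 minutes past 3:00.

Final answer: 43.64 minutes past 3:00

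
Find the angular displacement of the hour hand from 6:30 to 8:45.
The hour hand moves 0.5 degrees per minute.
Time elapsed: 8:45 - 6:30 = 135 minutes
Angular displacement: 135 x 0.5 = 67.5 degrees

Final answer: 67.5 degrees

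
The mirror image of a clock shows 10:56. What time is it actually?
Reflection across the vertical (12-6) axis maps a hand at angle A degrees to (360 - A) degrees, which sends a reading of T minutes past 12:00 to (720 - T) minutes past 12:00.
Mirror reads 10:56 = 656 minutes past 12:00.
Actual time: (720 - 656) mod 720 = 64 minutes = 1:04.

Final answer: 1:04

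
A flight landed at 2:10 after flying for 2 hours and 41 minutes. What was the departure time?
Starting time: 2:10 = 130 total minutes past 12:00
Subtracting: 2 hours and 41 minutes = 161 minutes
130 - 161 = -31 (negative, add 12 hours = 720) = 689 minutes
= 11 hours and 29 minutes past 12:00 = 11:29

Final answer: 11:29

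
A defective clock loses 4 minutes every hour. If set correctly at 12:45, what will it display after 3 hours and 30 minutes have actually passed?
For every 60 true minutes, the faulty clock advances 60 - 4 = 56 minutes.
True elapsed: 3 hours and 30 minutes = 210 minutes.
Faulty clock advances: 210 x 56/60 = 196 minutes (drift: 14 minutes behind).
Shown time: 12:45 + 196 minutes = 4:01.

Final answer: 4:01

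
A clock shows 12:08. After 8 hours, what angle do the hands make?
First find the time 8 hours after 12:08.
Total minutes: 12 x 60 + 8 + 8 x 60 + 0 = 1208.
1208 mod 720 = 488 minutes = 8:08.
Now compute the angle at 8:08:
Hour hand: 8 x 30 + 8 x 0.5 = 244 degrees
Minute hand: 8 x 6 = 48 degrees
Difference: |244 - 48| = 196 degrees
Smaller angle: 360 - 196 = 164 degrees

Final answer: 164 degrees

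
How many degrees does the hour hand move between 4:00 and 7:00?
The hour hand moves 0.5 degrees per minute.
Time elapsed: 7:00 - 4:00 = 180 minutes
Angular displacement: 180 x 0.5 = 90 degrees

Final answer: 90 degrees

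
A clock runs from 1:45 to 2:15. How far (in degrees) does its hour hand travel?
The hour hand moves 0.5 degrees per minute.
Time elapsed: 2:15 - 1:45 = 30 minutes
Angular displacement: 30 x 0.5 = 15 degrees

Final answer: 15 degrees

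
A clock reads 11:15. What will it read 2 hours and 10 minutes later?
Starting time: 11:15
Adding 10 minutes to 15 minutes: 15 + 10 = 25 minutes
Adding 2 hours: 11 + 2 = 13 - 12 = 1
Final time: 1:25

Final answer: 1:25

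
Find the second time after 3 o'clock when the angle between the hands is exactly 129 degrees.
At t minutes past 3:00, the hour hand is at 30 x 3 + 0.5t degrees and the minute hand is at 6t degrees.
The smaller angle between them is 129 degrees when |30H - 5.5t| = 129 or |30H - 5.5t| = 231.
With H = 3, solve 30 x 3 - 5.5t = +/- target for each target:
  t = (30 x 3 - 129) / 5.5 = -7.09 (outside (0, 60))
  t = (30 x 3 + 129) / 5.5 = 39.82
  t = (30 x 3 - 231) / 5.5 = -25.64 (outside (0, 60))
  t = (30 x 3 + 231) / 5.5 = 58.36
Valid solutions in (0, 60): {39.82, 58.36} minutes.
The second occurrence is t = 58.36 minutes.
The hands form a 129-degree angle at 58.36 minutes past 3:00.

Final answer: 58.36 minutes past 3:00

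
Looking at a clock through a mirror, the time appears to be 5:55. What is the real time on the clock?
Reflection across the vertical (12-6) axis maps a hand at angle A degrees to (360 - A) degrees, which sends a reading of T minutes past 12:00 to (720 - T) minutes past 12:00.
Mirror reads 5:55 = 355 minutes past 12:00.
Actual time: (720 - 355) mod 720 = 365 minutes = 6:05.

Final answer: 6:05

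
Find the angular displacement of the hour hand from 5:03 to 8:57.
The hour hand moves 0.5 degrees per minute.
Time elapsed: 8:57 - 5:03 = 234 minutes
Angular displacement: 234 x 0.5 = 117 degrees

Final answer: 117 degrees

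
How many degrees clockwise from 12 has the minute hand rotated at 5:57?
The minute hand moves 6 degrees per minute.
At 5:57: 57 x 6 = 342 degrees

Final answer: 342 degrees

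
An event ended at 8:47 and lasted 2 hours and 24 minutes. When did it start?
Starting time: 8:47 = 527 total minutes past 12:00
Subtracting: 2 hours and 24 minutes = 144 minutes
527 - 144 = 383 minutes
= 6 hours and 23 minutes past 12:00 = 6:23

Final answer: 6:23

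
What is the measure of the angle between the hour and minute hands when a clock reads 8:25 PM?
Hour hand position: 8 x 30 + 25 x 0.5 = 252.5 degrees
Minute hand position: 25 x 6 = 150 degrees
Difference: |252.5 - 150| = 102.5 degrees
The angle between the hands is 102.5 degrees

Final answer: 102.5 degrees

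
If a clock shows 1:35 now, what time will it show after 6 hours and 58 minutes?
Starting time: 1:35
Adding 58 minutes to 35 minutes: 35 + 58 = 93 minutes = 1 hour and 33 minutes
Adding 6 hours: 1 + 6 + 1 (carry) = 8
Final time: 8:33

Final answer: 8:33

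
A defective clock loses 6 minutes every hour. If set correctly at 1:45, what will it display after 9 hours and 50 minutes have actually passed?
For every 60 true minutes, the faulty clock advances 60 - 6 = 54 minutes.
True elapsed: 9 hours and 50 minutes = 590 minutes.
Faulty clock advances: 590 x 54/60 = 531 minutes (drift: 59 minutes behind).
Shown time: 1:45 + 531 minutes = 10:36.

Final answer: 10:36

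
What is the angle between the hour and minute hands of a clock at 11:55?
Hour hand position: 11 x 30 + 55 x 0.5 = 357.5 degrees
Minute hand position: 55 x 6 = 330 degrees
Difference: |357.5 - 330| = 27.5 degrees
The angle between the hands is 27.5 degrees

Final answer: 27.5 degrees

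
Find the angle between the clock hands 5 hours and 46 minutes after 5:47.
First find the time 5 hours and 46 minutes after 5:47.
Total minutes: 5 x 60 + 47 + 5 x 60 + 46 = 693.
693 mod 720 = 693 minutes = 11:33.
Now compute the angle at 11:33:
Hour hand: 11 x 30 + 33 x 0.5 = 346.5 degrees
Minute hand: 33 x 6 = 198 degrees
Difference: |346.5 - 198| = 148.5 degrees
The angle is 148.5 degrees

Final answer: 148.5 degrees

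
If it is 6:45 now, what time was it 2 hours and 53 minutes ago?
Starting time: 6:45 = 405 total minutes past 12:00
Subtracting: 2 hours and 53 minutes = 173 minutes
405 - 173 = 232 minutes
= 3 hours and 52 minutes past 12:00 = 3:52

Final answer: 3:52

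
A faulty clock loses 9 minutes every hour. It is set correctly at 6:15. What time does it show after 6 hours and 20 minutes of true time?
For every 60 true minutes, the faulty clock advances 60 - 9 = 51 minutes.
True elapsed: 6 hours and 20 minutes = 380 minutes.
Faulty clock advances: 380 x 51/60 = 323 minutes (drift: 57 minutes behind).
Shown time: 6:15 + 323 minutes = 11:38.

Final answer: 11:38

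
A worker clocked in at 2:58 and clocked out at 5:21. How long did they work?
From 2:58 to 5:21:
(5 x 60 + 21) - (2 x 60 + 58) = 321 - 178 = 143 minutes
= 2 hours and 23 minutes

Final answer: 2 hours and 23 minutes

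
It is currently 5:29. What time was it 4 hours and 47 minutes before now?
Starting time: 5:29 = 329 total minutes past 12:00
Subtracting: 4 hours and 47 minutes = 287 minutes
329 - 287 = 42 minutes
= 42 minutes past 12:00 = 12:42

Final answer: 12:42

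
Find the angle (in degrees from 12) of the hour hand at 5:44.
The hour hand moves 30 degrees per hour and 0.5 degrees per minute.
At 5:44: (5) x 30 + 44 x 0.5 = 150 + 22 = 172 degrees

Final answer: 172 degrees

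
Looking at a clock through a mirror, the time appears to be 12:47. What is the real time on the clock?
Reflection across the vertical (12-6) axis maps a hand at angle A degrees to (360 - A) degrees, which sends a reading of T minutes past 12:00 to (720 - T) minutes past 12:00.
Mirror reads 12:47 = 47 minutes past 12:00.
Actual time: (720 - 47) mod 720 = 673 minutes = 11:13.

Final answer: 11:13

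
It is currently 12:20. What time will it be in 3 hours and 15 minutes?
Starting time: 12:20
Adding 15 minutes to 20 minutes: 20 + 15 = 35 minutes
Adding 3 hours: 12 + 3 = 15 - 12 = 3
Final time: 3:35

Final answer: 3:35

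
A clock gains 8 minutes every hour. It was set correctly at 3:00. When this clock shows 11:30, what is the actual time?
For every 60 true minutes, the faulty clock advances 68 minutes, so 1 faulty-clock minute corresponds to 60/68 true minutes.
From 3:00 to 11:30 on the faulty dial is 510 minutes.
True elapsed: 510 x 60/68 = 450 minutes = 7 hours and 30 minutes.
True time: 3:00 + 7 hours and 30 minutes = 10:30.

Final answer: 10:30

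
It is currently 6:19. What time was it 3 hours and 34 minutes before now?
Starting time: 6:19 = 379 total minutes past 12:00
Subtracting: 3 hours and 34 minutes = 214 minutes
379 - 214 = 165 minutes
= 2 hours and 45 minutes past 12:00 = 2:45

Final answer: 2:45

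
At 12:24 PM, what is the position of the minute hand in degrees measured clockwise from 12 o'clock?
The minute hand moves 6 degrees per minute.
At 12:24: 24 x 6 = 144 degrees

Final answer: 144 degrees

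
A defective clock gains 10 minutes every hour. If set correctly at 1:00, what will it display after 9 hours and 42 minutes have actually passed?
For every 60 true minutes, the faulty clock advances 60 + 10 = 70 minutes.
True elapsed: 9 hours and 42 minutes = 582 minutes.
Faulty clock advances: 582 x 70/60 = 679 minutes (drift: 97 minutes ahead).
Shown time: 1:00 + 679 minutes = 12:19.

Final answer: 12:19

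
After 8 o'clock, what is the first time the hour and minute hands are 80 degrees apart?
At t minutes past 8:00, the hour hand is at 30 x 8 + 0.5t degrees and the minute hand is at 6t degrees.
The smaller angle between them is 80 degrees when |30H - 5.5t| = 80 or |30H - 5.5t| = 280.
With H = 8, solve 30 x 8 - 5.5t = +/- target for each target:
  t = (30 x 8 - 80) / 5.5 = 29.09
  t = (30 x 8 + 80) / 5.5 = 58.18
  t = (30 x 8 - 280) / 5.5 = -7.27 (outside (0, 60))
  t = (30 x 8 + 280) / 5.5 = 94.55 (outside (0, 60))
Valid solutions in (0, 60): {29.09, 58.18} minutes.
The first occurrence is t = 29.09 minutes.
The hands form a 80-degree angle at 29.09 minutes past 8:00.

Final answer: 29.09 minutes past 8:00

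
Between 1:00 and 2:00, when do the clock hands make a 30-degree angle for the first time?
At t minutes past 1:00, the hour hand is at 30 x 1 + 0.5t degrees and the minute hand is at 6t degrees.
The smaller angle between them is 30 degrees when |30H - 5.5t| = 30 or |30H - 5.5t| = 330.
With H = 1, solve 30 x 1 - 5.5t = +/- target for each target:
  t = (30 x 1 - 30) / 5.5 = 0 (outside (0, 60))
  t = (30 x 1 + 30) / 5.5 = 10.91
  t = (30 x 1 - 330) / 5.5 = -54.55 (outside (0, 60))
  t = (30 x 1 + 330) / 5.5 = 65.45 (outside (0, 60))
Valid solutions in (0, 60): {10.91} minutes.
The first occurrence is t = 10.91 minutes.
The hands form a 30-degree angle at 10.91 minutes past 1:00.

Final answer: 10.91 minutes past 1:00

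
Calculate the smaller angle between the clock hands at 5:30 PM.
Hour hand position: 5 x 30 + 30 x 0.5 = 165 degrees
Minute hand position: 30 x 6 = 180 degrees
Difference: |165 - 180| = 15 degrees
The angle between the hands is 15 degrees

Final answer: 15 degrees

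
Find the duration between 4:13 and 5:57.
From 4:13 to 5:57:
(5 x 60 + 57) - (4 x 60 + 13) = 357 - 253 = 104 minutes
= 1 hour and 44 minutes

Final answer: 1 hour and 44 minutes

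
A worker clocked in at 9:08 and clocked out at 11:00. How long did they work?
From 9:08 to 11:00:
(11 x 60 + 0) - (9 x 60 + 8) = 660 - 548 = 112 minutes
= 1 hour and 52 minutes

Final answer: 1 hour and 52 minutes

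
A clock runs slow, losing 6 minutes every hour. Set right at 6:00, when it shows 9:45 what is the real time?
For every 60 true minutes, the faulty clock advances 54 minutes, so 1 faulty-clock minute corresponds to 60/54 true minutes.
From 6:00 to 9:45 on the faulty dial is 225 minutes.
True elapsed: 225 x 60/54 = 250 minutes = 4 hours and 10 minutes.
True time: 6:00 + 4 hours and 10 minutes = 10:10.

Final answer: 10:10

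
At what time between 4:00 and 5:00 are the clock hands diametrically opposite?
For hands to be 180 degrees apart: |30H - 5.5t| = 180
With H = 4: t = (30 x 4 + 180)/5.5 = 54.55 or t = (30 x 4 - 180)/5.5 = -10.91
First valid solution (0 < t < 60): t = 54.55 minutes
The hands are opposite at 54.55 minutes past 4:00.

Final answer: 54.55 minutes past 4:00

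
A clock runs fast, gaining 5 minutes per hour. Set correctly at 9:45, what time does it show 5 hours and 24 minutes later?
For every 60 true minutes, the faulty clock advances 60 + 5 = 65 minutes.
True elapsed: 5 hours and 24 minutes = 324 minutes.
Faulty clock advances: 324 x 65/60 = 351 minutes (drift: 27 minutes ahead).
Shown time: 9:45 + 351 minutes = 3:36.

Final answer: 3:36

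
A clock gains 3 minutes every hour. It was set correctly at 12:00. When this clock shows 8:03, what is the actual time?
For every 60 true minutes, the faulty clock advances 63 minutes, so 1 faulty-clock minute corresponds to 60/63 true minutes.
From 12:00 to 8:03 on the faulty dial is 483 minutes.
True elapsed: 483 x 60/63 = 460 minutes = 7 hours and 40 minutes.
True time: 12:00 + 7 hours and 40 minutes = 7:40.

Final answer: 7:40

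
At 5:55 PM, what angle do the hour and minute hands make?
Hour hand position: 5 x 30 + 55 x 0.5 = 177.5 degrees
Minute hand position: 55 x 6 = 330 degrees
Difference: |177.5 - 330| = 152.5 degrees
The angle between the hands is 152.5 degrees

Final answer: 152.5 degrees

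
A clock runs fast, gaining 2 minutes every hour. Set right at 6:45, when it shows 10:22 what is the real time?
For every 60 true minutes, the faulty clock advances 62 minutes, so 1 faulty-clock minute corresponds to 60/62 true minutes.
From 6:45 to 10:22 on the faulty dial is 217 minutes.
True elapsed: 217 x 60/62 = 210 minutes = 3 hours and 30 minutes.
True time: 6:45 + 3 hours and 30 minutes = 10:15.

Final answer: 10:15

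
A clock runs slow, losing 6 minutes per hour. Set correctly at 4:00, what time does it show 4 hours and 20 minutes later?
For every 60 true minutes, the faulty clock advances 60 - 6 = 54 minutes.
True elapsed: 4 hours and 20 minutes = 260 minutes.
Faulty clock advances: 260 x 54/60 = 234 minutes (drift: 26 minutes behind).
Shown time: 4:00 + 234 minutes = 7:54.

Final answer: 7:54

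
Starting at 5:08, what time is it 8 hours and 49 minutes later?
Starting time: 5:08
Adding 49 minutes to 8 minutes: 8 + 49 = 57 minutes
Adding 8 hours: 5 + 8 = 13 - 12 = 1
Final time: 1:57

Final answer: 1:57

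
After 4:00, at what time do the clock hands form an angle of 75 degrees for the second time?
At t minutes past 4:00, the hour hand is at 30 x 4 + 0.5t degrees and the minute hand is at 6t degrees.
The smaller angle between them is 75 degrees when |30H - 5.5t| = 75 or |30H - 5.5t| = 285.
With H = 4, solve 30 x 4 - 5.5t = +/- target for each target:
  t = (30 x 4 - 75) / 5.5 = 8.18
  t = (30 x 4 + 75) / 5.5 = 35.45
  t = (30 x 4 - 285) / 5.5 = -30 (outside (0, 60))
  t = (30 x 4 + 285) / 5.5 = 73.64 (outside (0, 60))
Valid solutions in (0, 60): {8.18, 35.45} minutes.
The second occurrence is t = 35.45 minutes.
The hands form a 75-degree angle at 35.45 minutes past 4:00.

Final answer: 35.45 minutes past 4:00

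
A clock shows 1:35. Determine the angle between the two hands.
Hour hand position: 1 x 30 + 35 x 0.5 = 47.5 degrees
Minute hand position: 35 x 6 = 210 degrees
Difference: |47.5 - 210| = 162.5 degrees
The angle between the hands is 162.5 degrees

Final answer: 162.5 degrees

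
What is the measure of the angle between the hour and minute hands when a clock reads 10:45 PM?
Hour hand position: 10 x 30 + 45 x 0.5 = 322.5 degrees
Minute hand position: 45 x 6 = 270 degrees
Difference: |322.5 - 270| = 52.5 degrees
The angle between the hands is 52.5 degrees

Final answer: 52.5 degrees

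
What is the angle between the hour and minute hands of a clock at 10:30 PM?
Hour hand position: 10 x 30 + 30 x 0.5 = 315 degrees
Minute hand position: 30 x 6 = 180 degrees
Difference: |315 - 180| = 135 degrees
The angle between the hands is 135 degrees

Final answer: 135 degrees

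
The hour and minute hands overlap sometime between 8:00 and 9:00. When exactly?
The minute hand gains 5.5 degrees per minute on the hour hand.
At 8:00, the hour hand is at 240 degrees and the minute hand is at 0 degrees.
The gap is 240 degrees. Time to close: 240/5.5 = 60 x 8/11 = 43.64 minutes.
The hands overlap at 43.64 minutes past 8:00.

Final answer: 43.64 minutes past 8:00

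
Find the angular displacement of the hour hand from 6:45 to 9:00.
The hour hand moves 0.5 degrees per minute.
Time elapsed: 9:00 - 6:45 = 135 minutes
Angular displacement: 135 x 0.5 = 67.5 degrees

Final answer: 67.5 degrees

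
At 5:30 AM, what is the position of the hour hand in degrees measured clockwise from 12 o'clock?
The hour hand moves 30 degrees per hour and 0.5 degrees per minute.
At 5:30: (5) x 30 + 30 x 0.5 = 150 + 15 = 165 degrees

Final answer: 165 degrees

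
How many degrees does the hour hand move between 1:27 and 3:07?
The hour hand moves 0.5 degrees per minute.
Time elapsed: 3:07 - 1:27 = 100 minutes
Angular displacement: 100 x 0.5 = 50 degrees

Final answer: 50 degrees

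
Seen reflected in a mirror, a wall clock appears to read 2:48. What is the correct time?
Reflection across the vertical (12-6) axis maps a hand at angle A degrees to (360 - A) degrees, which sends a reading of T minutes past 12:00 to (720 - T) minutes past 12:00.
Mirror reads 2:48 = 168 minutes past 12:00.
Actual time: (720 - 168) mod 720 = 552 minutes = 9:12.

Final answer: 9:12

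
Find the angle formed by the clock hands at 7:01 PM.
Hour hand position: 7 x 30 + 1 x 0.5 = 210.5 degrees
Minute hand position: 1 x 6 = 6 degrees
Difference: |210.5 - 6| = 204.5 degrees
Since 204.5 > 180, the smaller angle is 360 - 204.5 = 155.5 degrees

Final answer: 155.5 degrees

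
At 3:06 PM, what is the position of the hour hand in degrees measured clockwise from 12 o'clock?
The hour hand moves 30 degrees per hour and 0.5 degrees per minute.
At 3:06: (3) x 30 + 6 x 0.5 = 90 + 3 = 93 degrees

Final answer: 93 degrees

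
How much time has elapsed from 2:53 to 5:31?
From 2:53 to 5:31:
(5 x 60 + 31) - (2 x 60 + 53) = 331 - 173 = 158 minutes
= 2 hours and 38 minutes

Final answer: 2 hours and 38 minutes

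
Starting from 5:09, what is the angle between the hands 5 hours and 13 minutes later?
First find the time 5 hours and 13 minutes after 5:09.
Total minutes: 5 x 60 + 9 + 5 x 60 + 13 = 622.
622 mod 720 = 622 minutes = 10:22.
Now compute the angle at 10:22:
Hour hand: 10 x 30 + 22 x 0.5 = 311 degrees
Minute hand: 22 x 6 = 132 degrees
Difference: |311 - 132| = 179 degrees
The angle is 179 degrees

Final answer: 179 degrees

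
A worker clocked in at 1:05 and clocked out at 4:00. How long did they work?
From 1:05 to 4:00:
(4 x 60 + 0) - (1 x 60 + 5) = 240 - 65 = 175 minutes
= 2 hours and 55 minutes

Final answer: 2 hours and 55 minutes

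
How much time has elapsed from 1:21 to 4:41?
From 1:21 to 4:41:
(4 x 60 + 41) - (1 x 60 + 21) = 281 - 81 = 200 minutes
= 3 hours and 20 minutes

Final answer: 3 hours and 20 minutes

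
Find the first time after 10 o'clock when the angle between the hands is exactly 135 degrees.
At t minutes past 10:00, the hour hand is at 30 x 10 + 0.5t degrees and the minute hand is at 6t degrees.
The smaller angle between them is 135 degrees when |30H - 5.5t| = 135 or |30H - 5.5t| = 225.
With H = 10, solve 30 x 10 - 5.5t = +/- target for each target:
  t = (30 x 10 - 135) / 5.5 = 30
  t = (30 x 10 + 135) / 5.5 = 79.09 (outside (0, 60))
  t = (30 x 10 - 225) / 5.5 = 13.64
  t = (30 x 10 + 225) / 5.5 = 95.45 (outside (0, 60))
Valid solutions in (0, 60): {13.64, 30} minutes.
The first occurrence is t = 13.64 minutes.
The hands form a 135-degree angle at 13.64 minutes past 10:00.

Final answer: 13.64 minutes past 10:00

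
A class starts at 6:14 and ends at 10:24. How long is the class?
From 6:14 to 10:24:
(10 x 60 + 24) - (6 x 60 + 14) = 624 - 374 = 250 minutes
= 4 hours and 10 minutes

Final answer: 4 hours and 10 minutes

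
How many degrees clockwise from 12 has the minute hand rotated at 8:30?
The minute hand moves 6 degrees per minute.
At 8:30: 30 x 6 = 180 degrees

Final answer: 180 degrees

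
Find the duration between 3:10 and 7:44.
From 3:10 to 7:44:
(7 x 60 + 44) - (3 x 60 + 10) = 464 - 190 = 274 minutes
= 4 hours and 34 minutes

Final answer: 4 hours and 34 minutes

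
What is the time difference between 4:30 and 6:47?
From 4:30 to 6:47:
(6 x 60 + 47) - (4 x 60 + 30) = 407 - 270 = 137 minutes
= 2 hours and 17 minutes

Final answer: 2 hours and 17 minutes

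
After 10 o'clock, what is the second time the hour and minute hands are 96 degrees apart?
At t minutes past 10:00, the hour hand is at 30 x 10 + 0.5t degrees and the minute hand is at 6t degrees.
The smaller angle between them is 96 degrees when |30H - 5.5t| = 96 or |30H - 5.5t| = 264.
With H = 10, solve 30 x 10 - 5.5t = +/- target for each target:
  t = (30 x 10 - 96) / 5.5 = 37.09
  t = (30 x 10 + 96) / 5.5 = 72 (outside (0, 60))
  t = (30 x 10 - 264) / 5.5 = 6.55
  t = (30 x 10 + 264) / 5.5 = 102.55 (outside (0, 60))
Valid solutions in (0, 60): {6.55, 37.09} minutes.
The second occurrence is t = 37.09 minutes.
The hands form a 96-degree angle at 37.09 minutes past 10:00.

Final answer: 37.09 minutes past 10:00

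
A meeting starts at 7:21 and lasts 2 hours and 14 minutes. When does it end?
Starting time: 7:21
Adding 14 minutes to 21 minutes: 21 + 14 = 35 minutes
Adding 2 hours: 7 + 2 = 9
Final time: 9:35

Final answer: 9:35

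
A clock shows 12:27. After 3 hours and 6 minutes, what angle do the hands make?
First find the time 3 hours and 6 minutes after 12:27.
Total minutes: 12 x 60 + 27 + 3 x 60 + 6 = 933.
933 mod 720 = 213 minutes = 3:33.
Now compute the angle at 3:33:
Hour hand: 3 x 30 + 33 x 0.5 = 106.5 degrees
Minute hand: 33 x 6 = 198 degrees
Difference: |106.5 - 198| = 91.5 degrees
The angle is 91.5 degrees

Final answer: 91.5 degrees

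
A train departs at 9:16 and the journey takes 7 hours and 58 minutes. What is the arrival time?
Starting time: 9:16
Adding 58 minutes to 16 minutes: 16 + 58 = 74 minutes = 1 hour and 14 minutes
Adding 7 hours: 9 + 7 + 1 (carry) = 17 - 12 = 5
Final time: 5:14

Final answer: 5:14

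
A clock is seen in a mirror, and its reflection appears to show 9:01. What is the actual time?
Reflection across the vertical (12-6) axis maps a hand at angle A degrees to (360 - A) degrees, which sends a reading of T minutes past 12:00 to (720 - T) minutes past 12:00.
Mirror reads 9:01 = 541 minutes past 12:00.
Actual time: (720 - 541) mod 720 = 179 minutes = 2:59.

Final answer: 2:59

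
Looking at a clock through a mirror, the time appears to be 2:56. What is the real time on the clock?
Reflection across the vertical (12-6) axis maps a hand at angle A degrees to (360 - A) degrees, which sends a reading of T minutes past 12:00 to (720 - T) minutes past 12:00.
Mirror reads 2:56 = 176 minutes past 12:00.
Actual time: (720 - 176) mod 720 = 544 minutes = 9:04.

Final answer: 9:04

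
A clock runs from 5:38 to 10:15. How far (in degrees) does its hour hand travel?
The hour hand moves 0.5 degrees per minute.
Time elapsed: 10:15 - 5:38 = 277 minutes
Angular displacement: 277 x 0.5 = 138.5 degrees

Final answer: 138.5 degrees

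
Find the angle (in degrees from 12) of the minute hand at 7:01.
The minute hand moves 6 degrees per minute.
At 7:01: 1 x 6 = 6 degrees

Final answer: 6 degrees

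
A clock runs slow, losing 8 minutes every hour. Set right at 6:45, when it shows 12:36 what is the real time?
For every 60 true minutes, the faulty clock advances 52 minutes, so 1 faulty-clock minute corresponds to 60/52 true minutes.
From 6:45 to 12:36 on the faulty dial is 351 minutes.
True elapsed: 351 x 60/52 = 405 minutes = 6 hours and 45 minutes.
True time: 6:45 + 6 hours and 45 minutes = 1:30.

Final answer: 1:30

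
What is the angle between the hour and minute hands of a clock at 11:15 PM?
Hour hand position: 11 x 30 + 15 x 0.5 = 337.5 degrees
Minute hand position: 15 x 6 = 90 degrees
Difference: |337.5 - 90| = 247.5 degrees
Since 247.5 > 180, the smaller angle is 360 - 247.5 = 112.5 degrees

Final answer: 112.5 degrees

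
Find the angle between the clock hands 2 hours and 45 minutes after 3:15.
First find the time 2 hours and 45 minutes after 3:15.
Total minutes: 3 x 60 + 15 + 2 x 60 + 45 = 360.
360 mod 720 = 360 minutes = 6:00.
Now compute the angle at 6:00:
Hour hand: 6 x 30 + 0 x 0.5 = 180 degrees
Minute hand: 0 x 6 = 0 degrees
Difference: |180 - 0| = 180 degrees
The angle is 180 degrees

Final answer: 180 degrees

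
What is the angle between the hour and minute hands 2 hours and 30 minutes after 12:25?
First find the time 2 hours and 30 minutes after 12:25.
Total minutes: 12 x 60 + 25 + 2 x 60 + 30 = 895.
895 mod 720 = 175 minutes = 2:55.
Now compute the angle at 2:55:
Hour hand: 2 x 30 + 55 x 0.5 = 87.5 degrees
Minute hand: 55 x 6 = 330 degrees
Difference: |87.5 - 330| = 242.5 degrees
Smaller angle: 360 - 242.5 = 117.5 degrees

Final answer: 117.5 degrees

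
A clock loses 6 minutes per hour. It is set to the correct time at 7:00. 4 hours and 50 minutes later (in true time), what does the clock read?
For every 60 true minutes, the faulty clock advances 60 - 6 = 54 minutes.
True elapsed: 4 hours and 50 minutes = 290 minutes.
Faulty clock advances: 290 x 54/60 = 261 minutes (drift: 29 minutes behind).
Shown time: 7:00 + 261 minutes = 11:21.

Final answer: 11:21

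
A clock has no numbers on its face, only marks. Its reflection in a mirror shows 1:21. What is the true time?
Reflection across the vertical (12-6) axis maps a hand at angle A degrees to (360 - A) degrees, which sends a reading of T minutes past 12:00 to (720 - T) minutes past 12:00.
Mirror reads 1:21 = 81 minutes past 12:00.
Actual time: (720 - 81) mod 720 = 639 minutes = 10:39.

Final answer: 10:39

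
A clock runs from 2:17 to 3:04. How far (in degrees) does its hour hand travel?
The hour hand moves 0.5 degrees per minute.
Time elapsed: 3:04 - 2:17 = 47 minutes
Angular displacement: 47 x 0.5 = 23.5 degrees

Final answer: 23.5 degrees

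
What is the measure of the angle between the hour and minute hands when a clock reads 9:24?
Hour hand position: 9 x 30 + 24 x 0.5 = 282 degrees
Minute hand position: 24 x 6 = 144 degrees
Difference: |282 - 144| = 138 degrees
The angle between the hands is 138 degrees

Final answer: 138 degrees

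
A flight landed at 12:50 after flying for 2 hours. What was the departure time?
Starting time: 12:50 = 50 total minutes past 12:00
Subtracting: 2 hours = 120 minutes
50 - 120 = -70 (negative, add 12 hours = 720) = 650 minutes
= 10 hours and 50 minutes past 12:00 = 10:50

Final answer: 10:50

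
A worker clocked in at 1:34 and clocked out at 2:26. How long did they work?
From 1:34 to 2:26:
(2 x 60 + 26) - (1 x 60 + 34) = 146 - 94 = 52 minutes
= 52 minutes

Final answer: 52 minutes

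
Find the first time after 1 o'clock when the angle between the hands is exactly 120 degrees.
At t minutes past 1:00, the hour hand is at 30 x 1 + 0.5t degrees and the minute hand is at 6t degrees.
The smaller angle between them is 120 degrees when |30H - 5.5t| = 120 or |30H - 5.5t| = 240.
With H = 1, solve 30 x 1 - 5.5t = +/- target for each target:
  t = (30 x 1 - 120) / 5.5 = -16.36 (outside (0, 60))
  t = (30 x 1 + 120) / 5.5 = 27.27
  t = (30 x 1 - 240) / 5.5 = -38.18 (outside (0, 60))
  t = (30 x 1 + 240) / 5.5 = 49.09
Valid solutions in (0, 60): {27.27, 49.09} minutes.
The first occurrence is t = 27.27 minutes.
The hands form a 120-degree angle at 27.27 minutes past 1:00.

Final answer: 27.27 minutes past 1:00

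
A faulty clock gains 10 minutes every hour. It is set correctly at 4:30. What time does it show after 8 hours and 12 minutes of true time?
For every 60 true minutes, the faulty clock advances 60 + 10 = 70 minutes.
True elapsed: 8 hours and 12 minutes = 492 minutes.
Faulty clock advances: 492 x 70/60 = 574 minutes (drift: 82 minutes ahead).
Shown time: 4:30 + 574 minutes = 2:04.

Final answer: 2:04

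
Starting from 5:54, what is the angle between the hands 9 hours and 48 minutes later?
First find the time 9 hours and 48 minutes after 5:54.
Total minutes: 5 x 60 + 54 + 9 x 60 + 48 = 942.
942 mod 720 = 222 minutes = 3:42.
Now compute the angle at 3:42:
Hour hand: 3 x 30 + 42 x 0.5 = 111 degrees
Minute hand: 42 x 6 = 252 degrees
Difference: |111 - 252| = 141 degrees
The angle is 141 degrees

Final answer: 141 degrees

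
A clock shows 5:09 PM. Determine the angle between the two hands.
Hour hand position: 5 x 30 + 9 x 0.5 = 154.5 degrees
Minute hand position: 9 x 6 = 54 degrees
Difference: |154.5 - 54| = 100.5 degrees
The angle between the hands is 100.5 degrees

Final answer: 100.5 degrees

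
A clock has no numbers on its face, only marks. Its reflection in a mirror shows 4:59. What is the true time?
Reflection across the vertical (12-6) axis maps a hand at angle A degrees to (360 - A) degrees, which sends a reading of T minutes past 12:00 to (720 - T) minutes past 12:00.
Mirror reads 4:59 = 299 minutes past 12:00.
Actual time: (720 - 299) mod 720 = 421 minutes = 7:01.

Final answer: 7:01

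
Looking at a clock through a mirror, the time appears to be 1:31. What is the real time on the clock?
Reflection across the vertical (12-6) axis maps a hand at angle A degrees to (360 - A) degrees, which sends a reading of T minutes past 12:00 to (720 - T) minutes past 12:00.
Mirror reads 1:31 = 91 minutes past 12:00.
Actual time: (720 - 91) mod 720 = 629 minutes = 10:29.

Final answer: 10:29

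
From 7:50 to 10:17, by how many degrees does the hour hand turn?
The hour hand moves 0.5 degrees per minute.
Time elapsed: 10:17 - 7:50 = 147 minutes
Angular displacement: 147 x 0.5 = 73.5 degrees

Final answer: 73.5 degrees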